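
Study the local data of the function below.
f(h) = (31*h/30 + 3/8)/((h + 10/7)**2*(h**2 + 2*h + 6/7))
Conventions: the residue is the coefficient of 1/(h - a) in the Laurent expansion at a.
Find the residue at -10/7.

The residue is -129899/240.

At the order-2 pole -10/7 set g(h) = (h - (-10/7))^2*f(h) = (31*h/30 + 3/8)/(h**2 + 2*h + 6/7).
Order-2 pole: residue = g'(a); g'(-10/7) = -129899/240, so the residue is -129899/240.


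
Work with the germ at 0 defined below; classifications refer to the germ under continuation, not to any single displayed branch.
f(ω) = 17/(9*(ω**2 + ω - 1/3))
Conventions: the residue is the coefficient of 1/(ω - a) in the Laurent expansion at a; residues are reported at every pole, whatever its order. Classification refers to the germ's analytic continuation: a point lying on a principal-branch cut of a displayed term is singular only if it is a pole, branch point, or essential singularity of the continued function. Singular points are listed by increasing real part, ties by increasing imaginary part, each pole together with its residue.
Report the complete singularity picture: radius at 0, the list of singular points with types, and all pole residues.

Denominator factor (ω**2 + ω - 1/3): discriminant 7/3, real irrational roots -1/2 + (1/6)*sqrt(21) and -1/2 - (1/6)*sqrt(21); poles of order 1, moduli -1/2 + (1/6)*sqrt(21) and 1/2 + (1/6)*sqrt(21).
The radius of convergence is the smallest modulus among the singular points: -1/2 + (1/6)*sqrt(21).
The factor ω**2 + ω - 1/3 splits as (ω - a)(ω - a') with a = -1/2 - (1/6)*sqrt(21), a' = -1/2 + (1/6)*sqrt(21). At the order-1 pole a set g(ω) = (ω - a)*f(ω) = [17/9] / (ω - a').
Simple pole: residue = g(a) at a = -1/2 - (1/6)*sqrt(21), which is -(17/63)*sqrt(21).
The factor ω**2 + ω - 1/3 splits as (ω - a)(ω - a') with a = -1/2 + (1/6)*sqrt(21), a' = -1/2 - (1/6)*sqrt(21). At the order-1 pole a set g(ω) = (ω - a)*f(ω) = [17/9] / (ω - a').
Simple pole: residue = g(a) at a = -1/2 + (1/6)*sqrt(21), which is (17/63)*sqrt(21).
List the singular points by increasing real part (a conjugate pair: the negative imaginary part first).

Radius of convergence at 0: -1/2 + (1/6)*sqrt(21).
At -1/2 - (1/6)*sqrt(21): a pole of order 1; residue -(17/63)*sqrt(21).
At -1/2 + (1/6)*sqrt(21): a pole of order 1; residue (17/63)*sqrt(21).


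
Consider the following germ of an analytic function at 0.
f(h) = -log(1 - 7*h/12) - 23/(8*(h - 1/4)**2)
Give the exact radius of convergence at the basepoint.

Denominator factor (h - 1/4)^2: pole of order 2 at 1/4, modulus 1/4.
Branch term (-1)*log(1 - h/(12/7)): its argument vanishes at h = 12/7, a logarithmic branch point, modulus 12/7.
The radius of convergence is the smallest modulus among the singular points: 1/4.

The radius of convergence is 1/4.


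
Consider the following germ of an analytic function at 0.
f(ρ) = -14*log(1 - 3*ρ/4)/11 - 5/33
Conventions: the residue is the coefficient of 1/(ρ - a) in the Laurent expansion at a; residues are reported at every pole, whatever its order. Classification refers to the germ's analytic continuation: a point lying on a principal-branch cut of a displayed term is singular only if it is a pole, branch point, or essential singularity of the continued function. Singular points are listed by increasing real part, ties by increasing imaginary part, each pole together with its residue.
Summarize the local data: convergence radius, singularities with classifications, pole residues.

Radius of convergence at 0: 4/3.
At 4/3: a logarithmic branch point.

Branch term (-14/11)*log(1 - ρ/(4/3)): its argument vanishes at ρ = 4/3, a logarithmic branch point, modulus 4/3.
The radius of convergence is the smallest modulus among the singular points: 4/3.


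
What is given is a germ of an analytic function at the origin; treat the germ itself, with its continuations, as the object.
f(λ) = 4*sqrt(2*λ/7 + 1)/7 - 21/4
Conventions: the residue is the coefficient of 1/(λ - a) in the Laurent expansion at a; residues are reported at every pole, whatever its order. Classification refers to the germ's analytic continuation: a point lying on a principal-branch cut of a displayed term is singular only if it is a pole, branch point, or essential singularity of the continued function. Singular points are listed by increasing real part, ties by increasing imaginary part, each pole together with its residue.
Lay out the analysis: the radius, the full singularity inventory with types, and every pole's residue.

Radius of convergence at 0: 7/2.
At -7/2: an algebraic (square-root) branch point.

Branch term (4/7)*sqrt(1 - λ/(-7/2)): its argument vanishes at λ = -7/2, a square-root branch point, modulus 7/2.
The radius of convergence is the smallest modulus among the singular points: 7/2.


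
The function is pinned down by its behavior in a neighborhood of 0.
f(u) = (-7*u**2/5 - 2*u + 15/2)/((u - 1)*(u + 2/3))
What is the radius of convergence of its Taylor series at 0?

Denominator factor (u - 1): pole of order 1 at 1, modulus 1.
Denominator factor (u + 2/3): pole of order 1 at -2/3, modulus 2/3.
The radius of convergence is the smallest modulus among the singular points: 2/3.

The radius of convergence is 2/3.


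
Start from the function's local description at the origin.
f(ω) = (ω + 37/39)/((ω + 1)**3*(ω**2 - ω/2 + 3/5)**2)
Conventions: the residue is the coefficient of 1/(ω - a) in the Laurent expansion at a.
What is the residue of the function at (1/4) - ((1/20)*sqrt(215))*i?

The residue is (-634000/2528253) + ((140106800/4674739797)*sqrt(215))*i.


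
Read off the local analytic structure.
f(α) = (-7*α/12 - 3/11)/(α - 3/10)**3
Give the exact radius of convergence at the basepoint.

The radius of convergence is 3/10.

Denominator factor (α - 3/10)^3: pole of order 3 at 3/10, modulus 3/10.
The radius of convergence is the smallest modulus among the singular points: 3/10.


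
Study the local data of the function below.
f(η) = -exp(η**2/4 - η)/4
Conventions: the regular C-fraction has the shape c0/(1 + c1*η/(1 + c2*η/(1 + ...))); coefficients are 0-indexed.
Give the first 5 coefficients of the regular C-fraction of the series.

Taylor coefficients (expand at 0): a_0 = -1/4, a_1 = 1/4, a_2 = -3/16, a_3 = 5/48, a_4 = -19/384.
c0 = a_0 = -1/4. Peel one level at a time: if S = 1 + c*η/S' with S'(0) = 1, then c is the η-coefficient of S and S' = c*η/(S - 1).
S_1 = c0/f = 1 + (1)*η + (1/4)*η^2 + ...; c1 = 1.
S_2 = c1*η/(S_1 - 1) = 1 + (-1/4)*η + (7/48)*η^2 + ...; c2 = -1/4.
S_3 = c2*η/(S_2 - 1) = 1 + (7/12)*η + (23/72)*η^2 + ...; c3 = 7/12.
S_4 = c3*η/(S_3 - 1) = 1 + (-23/42)*η + ...; c4 = -23/42.

The regular C-fraction coefficients are [-1/4, 1, -1/4, 7/12, -23/42].


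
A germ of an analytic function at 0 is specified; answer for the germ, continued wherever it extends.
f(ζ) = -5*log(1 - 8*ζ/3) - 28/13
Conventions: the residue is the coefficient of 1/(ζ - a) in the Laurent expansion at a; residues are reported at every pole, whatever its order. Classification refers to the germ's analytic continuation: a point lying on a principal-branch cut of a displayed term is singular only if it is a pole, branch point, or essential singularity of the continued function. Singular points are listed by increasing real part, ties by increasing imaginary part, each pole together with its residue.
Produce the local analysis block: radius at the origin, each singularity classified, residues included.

Branch term (-5)*log(1 - ζ/(3/8)): its argument vanishes at ζ = 3/8, a logarithmic branch point, modulus 3/8.
The radius of convergence is the smallest modulus among the singular points: 3/8.

Radius of convergence at 0: 3/8.
At 3/8: a logarithmic branch point.


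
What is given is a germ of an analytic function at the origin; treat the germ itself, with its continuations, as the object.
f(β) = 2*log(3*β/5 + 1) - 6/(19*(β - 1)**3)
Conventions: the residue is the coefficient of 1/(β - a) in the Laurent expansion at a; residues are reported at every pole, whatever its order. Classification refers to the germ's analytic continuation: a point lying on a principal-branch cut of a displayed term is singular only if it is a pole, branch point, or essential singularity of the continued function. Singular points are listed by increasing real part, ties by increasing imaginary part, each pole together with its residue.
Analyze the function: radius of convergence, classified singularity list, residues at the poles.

Denominator factor (β - 1)^3: pole of order 3 at 1, modulus 1.
Branch term (2)*log(1 - β/(-5/3)): its argument vanishes at β = -5/3, a logarithmic branch point, modulus 5/3.
The radius of convergence is the smallest modulus among the singular points: 1.
The branch term is analytic at 1 and contributes nothing to the residue; only the rational part matters.
At the order-3 pole 1 set g(β) = (β - (1))^3*(rational part) = -6/19.
Order-3 pole: residue = g''(a)/2; g''(1) = 0, so the residue is 0.
List the singular points by increasing real part (a conjugate pair: the negative imaginary part first).

Radius of convergence at 0: 1.
At -5/3: a logarithmic branch point.
At 1: a pole of order 3; residue 0.


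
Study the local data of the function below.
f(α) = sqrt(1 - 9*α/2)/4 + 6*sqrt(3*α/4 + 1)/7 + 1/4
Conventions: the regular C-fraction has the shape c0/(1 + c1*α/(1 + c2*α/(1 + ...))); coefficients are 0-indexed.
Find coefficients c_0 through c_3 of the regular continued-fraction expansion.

The regular C-fraction coefficients are [19/14, 27/152, -58/19, 2983/3712].

Taylor coefficients (expand at 0): a_0 = 19/14, a_1 = -27/112, a_2 = -621/896, a_3 = -2511/1792.
c0 = a_0 = 19/14. Peel one level at a time: if S = 1 + c*α/S' with S'(0) = 1, then c is the α-coefficient of S and S' = c*α/(S - 1).
S_1 = c0/f = 1 + (27/152)*α + (783/1444)*α^2 + ...; c1 = 27/152.
S_2 = c1*α/(S_1 - 1) = 1 + (-58/19)*α + (157/64)*α^2 + ...; c2 = -58/19.
S_3 = c2*α/(S_2 - 1) = 1 + (2983/3712)*α + ...; c3 = 2983/3712.


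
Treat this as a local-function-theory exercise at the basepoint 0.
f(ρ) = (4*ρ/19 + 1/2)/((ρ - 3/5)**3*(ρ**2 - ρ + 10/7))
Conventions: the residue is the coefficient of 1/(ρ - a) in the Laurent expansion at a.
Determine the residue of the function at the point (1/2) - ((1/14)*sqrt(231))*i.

The residue is (156695875/683917312) - ((29157625/22569271296)*sqrt(231))*i.

The factor ρ**2 - ρ + 10/7 splits as (ρ - a)(ρ - a') with a = (1/2) - ((1/14)*sqrt(231))*i, a' = (1/2) + ((1/14)*sqrt(231))*i. At the order-1 pole a set g(ρ) = (ρ - a)*f(ρ) = [(4*ρ/19 + 1/2)/(ρ - 3/5)**3] / (ρ - a').
Simple pole: residue = g(a) at a = (1/2) - ((1/14)*sqrt(231))*i, which is (156695875/683917312) - ((29157625/22569271296)*sqrt(231))*i.


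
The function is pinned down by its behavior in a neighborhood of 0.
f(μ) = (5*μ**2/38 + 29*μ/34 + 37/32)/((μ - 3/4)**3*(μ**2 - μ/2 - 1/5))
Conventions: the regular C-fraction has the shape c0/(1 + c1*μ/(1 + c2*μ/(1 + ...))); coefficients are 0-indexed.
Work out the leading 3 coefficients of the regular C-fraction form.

Taylor coefficients (expand at 0): a_0 = 370/27, a_1 = 14075/459, a_2 = 9420005/52326.
c0 = a_0 = 370/27. Peel one level at a time: if S = 1 + c*μ/S' with S'(0) = 1, then c is the μ-coefficient of S and S' = c*μ/(S - 1).
S_1 = c0/f = 1 + (-2815/1258)*μ + (-183338951/22551537)*μ^2 + ...; c1 = -2815/1258.
S_2 = c1*μ/(S_1 - 1) = 1 + (-366677902/100926195)*μ + ...; c2 = -366677902/100926195.

The regular C-fraction coefficients are [370/27, -2815/1258, -366677902/100926195].


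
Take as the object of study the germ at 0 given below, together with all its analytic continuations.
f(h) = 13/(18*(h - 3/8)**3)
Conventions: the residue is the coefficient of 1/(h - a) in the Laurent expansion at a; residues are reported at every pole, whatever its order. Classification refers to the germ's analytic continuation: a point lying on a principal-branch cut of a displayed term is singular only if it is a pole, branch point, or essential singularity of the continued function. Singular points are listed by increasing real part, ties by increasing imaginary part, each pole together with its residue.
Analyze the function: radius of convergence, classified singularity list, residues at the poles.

Radius of convergence at 0: 3/8.
At 3/8: a pole of order 3; residue 0.

Denominator factor (h - 3/8)^3: pole of order 3 at 3/8, modulus 3/8.
The radius of convergence is the smallest modulus among the singular points: 3/8.
At the order-3 pole 3/8 set g(h) = (h - (3/8))^3*f(h) = 13/18.
Order-3 pole: residue = g''(a)/2; g''(3/8) = 0, so the residue is 0.


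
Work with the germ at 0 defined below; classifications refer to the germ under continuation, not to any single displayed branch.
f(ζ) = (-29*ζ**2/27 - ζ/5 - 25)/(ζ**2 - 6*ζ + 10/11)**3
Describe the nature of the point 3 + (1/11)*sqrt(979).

The point is a pole of order 3.

The denominator factor ζ**2 - 6*ζ + 10/11 vanishes at 3 + (1/11)*sqrt(979) and appears to the power 3; the numerator there equals -65276/1485 - (299/495)*sqrt(979), nonzero, and no other factor vanishes.
Hence a pole whose order is the multiplicity, 3.


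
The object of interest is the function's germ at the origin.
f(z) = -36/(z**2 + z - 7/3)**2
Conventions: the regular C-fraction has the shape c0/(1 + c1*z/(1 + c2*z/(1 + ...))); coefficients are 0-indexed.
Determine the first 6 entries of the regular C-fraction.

The regular C-fraction coefficients are [-324/49, -6/7, -11/14, 205/154, -966/2255, -1782/4715].

Taylor coefficients (expand at 0): a_0 = -324/49, a_1 = -1944/343, a_2 = -22356/2401, a_3 = -157464/16807, a_4 = -1294704/117649, a_5 = -9290376/823543.
c0 = a_0 = -324/49. Peel one level at a time: if S = 1 + c*z/S' with S'(0) = 1, then c is the z-coefficient of S and S' = c*z/(S - 1).
S_1 = c0/f = 1 + (-6/7)*z + (-33/49)*z^2 + ...; c1 = -6/7.
S_2 = c1*z/(S_1 - 1) = 1 + (-11/14)*z + (205/196)*z^2 + ...; c2 = -11/14.
S_3 = c2*z/(S_2 - 1) = 1 + (205/154)*z + (69/121)*z^2 + ...; c3 = 205/154.
S_4 = c3*z/(S_3 - 1) = 1 + (-966/2255)*z + (-6804/42025)*z^2 + ...; c4 = -966/2255.
S_5 = c4*z/(S_4 - 1) = 1 + (-1782/4715)*z + ...; c5 = -1782/4715.


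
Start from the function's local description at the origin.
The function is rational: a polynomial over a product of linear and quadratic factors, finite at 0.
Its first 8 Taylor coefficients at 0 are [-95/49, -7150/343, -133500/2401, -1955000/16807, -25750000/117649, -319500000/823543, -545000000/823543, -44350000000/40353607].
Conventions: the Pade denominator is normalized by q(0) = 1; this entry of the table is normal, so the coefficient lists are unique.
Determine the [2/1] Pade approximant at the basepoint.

The Pade approximant has numerator coefficients [-95/49, -1537600/91581, -7688000/641067]; denominator coefficients [1, -3910/1869].

Taylor coefficients needed (read off): a_0 = -95/49, a_1 = -7150/343, a_2 = -133500/2401, a_3 = -1955000/16807.
Write the denominator as Q(θ) = 1 + q1*θ. Requiring Q*f - P = O(θ^4) with deg P <= 2 kills the coefficients of θ^3..θ^3 in Q*f:
  θ^3: a_3 + q1*a_2 = 0, i.e. -1955000/16807 + (-133500/2401)*q1 = 0.
Solving this linear system: q1 = -3910/1869.
The numerator is Q*f truncated at degree 2: P0 = a_0 = -95/49; P1 = a_1 + q1*a_0 = -1537600/91581; P2 = a_2 + q1*a_1 = -7688000/641067.


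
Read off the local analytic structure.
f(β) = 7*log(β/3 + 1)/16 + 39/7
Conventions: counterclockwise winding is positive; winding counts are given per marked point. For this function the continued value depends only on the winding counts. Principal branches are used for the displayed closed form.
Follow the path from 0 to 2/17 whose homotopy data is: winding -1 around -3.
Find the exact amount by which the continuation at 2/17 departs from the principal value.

Continued minus principal equals -(7/8)*pi*i.

The rational part is single-valued and drops out of the difference; each branch term changes only by its own monodromy.
(7/16)*log(1 - β/(-3)): each positive loop around -3 adds 2*pi*i to the log, so winding -1 contributes (7/16)*(-1)*2*pi*i = -(7/8)*pi*i.
Summing the contributions at β = 2/17 gives -(7/8)*pi*i.


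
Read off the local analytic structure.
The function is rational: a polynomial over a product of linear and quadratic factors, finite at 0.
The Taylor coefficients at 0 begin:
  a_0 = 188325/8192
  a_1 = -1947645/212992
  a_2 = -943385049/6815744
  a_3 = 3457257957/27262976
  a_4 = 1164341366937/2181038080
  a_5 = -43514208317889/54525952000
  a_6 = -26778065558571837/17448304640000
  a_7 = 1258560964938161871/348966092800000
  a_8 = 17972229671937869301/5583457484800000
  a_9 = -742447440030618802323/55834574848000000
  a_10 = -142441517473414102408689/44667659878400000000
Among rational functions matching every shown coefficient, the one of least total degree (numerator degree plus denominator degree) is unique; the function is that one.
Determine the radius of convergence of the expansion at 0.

No rational of total degree below 9 reproduces all 11 coefficients; solving the [1/8] Pade equations on them gives f(ρ) = (31/6 - 20*ρ/13)/((ρ - 8/5)**2*(ρ**2 + ρ/5 + 4/9)**3), whose expansion matches every shown term.
Denominator factor (ρ - 8/5)^2: pole of order 2 at 8/5, modulus 8/5.
Denominator factor (ρ**2 + ρ/5 + 4/9)^3: discriminant -391/225, complex-conjugate roots (-1/10) + ((1/30)*sqrt(391))*i and (-1/10) - ((1/30)*sqrt(391))*i; poles of order 3, moduli 2/3 and 2/3.
The radius of convergence is the smallest modulus among the singular points: 2/3.

The radius of convergence is 2/3.


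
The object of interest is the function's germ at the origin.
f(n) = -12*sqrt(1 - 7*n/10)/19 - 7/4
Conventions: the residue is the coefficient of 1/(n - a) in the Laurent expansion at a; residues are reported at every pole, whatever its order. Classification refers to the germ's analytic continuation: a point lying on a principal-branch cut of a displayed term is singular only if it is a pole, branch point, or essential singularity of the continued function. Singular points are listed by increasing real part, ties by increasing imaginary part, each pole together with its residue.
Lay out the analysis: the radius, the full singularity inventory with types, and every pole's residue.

Radius of convergence at 0: 10/7.
At 10/7: an algebraic (square-root) branch point.

Branch term (-12/19)*sqrt(1 - n/(10/7)): its argument vanishes at n = 10/7, a square-root branch point, modulus 10/7.
The radius of convergence is the smallest modulus among the singular points: 10/7.


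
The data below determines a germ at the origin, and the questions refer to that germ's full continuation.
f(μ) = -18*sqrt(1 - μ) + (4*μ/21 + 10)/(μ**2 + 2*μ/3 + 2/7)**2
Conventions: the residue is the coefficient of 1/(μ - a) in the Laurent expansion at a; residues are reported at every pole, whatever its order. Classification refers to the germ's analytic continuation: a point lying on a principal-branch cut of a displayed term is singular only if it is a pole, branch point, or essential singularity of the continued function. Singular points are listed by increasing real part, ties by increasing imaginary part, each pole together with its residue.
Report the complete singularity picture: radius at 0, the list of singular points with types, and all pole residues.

Denominator factor (μ**2 + 2*μ/3 + 2/7)^2: discriminant -44/63, complex-conjugate roots (-1/3) + ((1/21)*sqrt(77))*i and (-1/3) - ((1/21)*sqrt(77))*i; poles of order 2, moduli (1/7)*sqrt(14) and (1/7)*sqrt(14).
Branch term (-18)*sqrt(1 - μ/(1)): its argument vanishes at μ = 1, a square-root branch point, modulus 1.
The radius of convergence is the smallest modulus among the singular points: (1/7)*sqrt(14).
The branch term is analytic at (-1/3) - ((1/21)*sqrt(77))*i and contributes nothing to the residue; only the rational part matters.
The factor μ**2 + 2*μ/3 + 2/7 splits as (μ - a)(μ - a') with a = (-1/3) - ((1/21)*sqrt(77))*i, a' = (-1/3) + ((1/21)*sqrt(77))*i. At the order-2 pole a set g(μ) = (μ - a)^2*(rational part) = [4*μ/21 + 10] / (μ - a')^2.
Order-2 pole: residue = g'(a); g'((-1/3) - ((1/21)*sqrt(77))*i) = ((939/242)*sqrt(77))*i, so the residue is ((939/242)*sqrt(77))*i.
The branch term is analytic at (-1/3) + ((1/21)*sqrt(77))*i and contributes nothing to the residue; only the rational part matters.
The factor μ**2 + 2*μ/3 + 2/7 splits as (μ - a)(μ - a') with a = (-1/3) + ((1/21)*sqrt(77))*i, a' = (-1/3) - ((1/21)*sqrt(77))*i. At the order-2 pole a set g(μ) = (μ - a)^2*(rational part) = [4*μ/21 + 10] / (μ - a')^2.
Order-2 pole: residue = g'(a); g'((-1/3) + ((1/21)*sqrt(77))*i) = -((939/242)*sqrt(77))*i, so the residue is -((939/242)*sqrt(77))*i.
List the singular points by increasing real part (a conjugate pair: the negative imaginary part first).

Radius of convergence at 0: (1/7)*sqrt(14).
At (-1/3) - ((1/21)*sqrt(77))*i: a pole of order 2; residue ((939/242)*sqrt(77))*i.
At (-1/3) + ((1/21)*sqrt(77))*i: a pole of order 2; residue -((939/242)*sqrt(77))*i.
At 1: an algebraic (square-root) branch point.


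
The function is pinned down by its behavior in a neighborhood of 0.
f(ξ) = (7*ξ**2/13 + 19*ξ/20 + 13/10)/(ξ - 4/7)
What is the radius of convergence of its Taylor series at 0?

The radius of convergence is 4/7.

Denominator factor (ξ - 4/7): pole of order 1 at 4/7, modulus 4/7.
The radius of convergence is the smallest modulus among the singular points: 4/7.


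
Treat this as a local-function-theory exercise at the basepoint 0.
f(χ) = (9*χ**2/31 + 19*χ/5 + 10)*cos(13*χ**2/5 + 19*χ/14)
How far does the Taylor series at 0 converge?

The factor cos(13*χ**2/5 + 19*χ/14) is entire and contributes no finite singular point.
The polynomial part has no poles.
No finite singular points: the Taylor series at 0 converges everywhere.

The radius of convergence is infinite.


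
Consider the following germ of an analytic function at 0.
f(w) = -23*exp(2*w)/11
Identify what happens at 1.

There is no denominator, hence no pole anywhere.
The factor exp(2*w) is entire.
So the germ continues analytically to 1.

The point is a regular point.


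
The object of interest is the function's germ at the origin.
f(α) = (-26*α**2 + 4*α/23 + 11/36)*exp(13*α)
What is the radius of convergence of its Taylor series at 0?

The radius of convergence is infinite.

The factor exp(13*α) is entire and contributes no finite singular point.
The polynomial part has no poles.
No finite singular points: the Taylor series at 0 converges everywhere.


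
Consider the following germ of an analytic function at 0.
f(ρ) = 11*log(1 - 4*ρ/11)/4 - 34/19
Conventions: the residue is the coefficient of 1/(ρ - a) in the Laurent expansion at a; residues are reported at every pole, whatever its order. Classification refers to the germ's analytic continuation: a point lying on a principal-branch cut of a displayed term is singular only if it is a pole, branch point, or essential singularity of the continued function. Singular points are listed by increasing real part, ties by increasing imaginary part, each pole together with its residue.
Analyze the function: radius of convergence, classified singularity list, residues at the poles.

Branch term (11/4)*log(1 - ρ/(11/4)): its argument vanishes at ρ = 11/4, a logarithmic branch point, modulus 11/4.
The radius of convergence is the smallest modulus among the singular points: 11/4.

Radius of convergence at 0: 11/4.
At 11/4: a logarithmic branch point.


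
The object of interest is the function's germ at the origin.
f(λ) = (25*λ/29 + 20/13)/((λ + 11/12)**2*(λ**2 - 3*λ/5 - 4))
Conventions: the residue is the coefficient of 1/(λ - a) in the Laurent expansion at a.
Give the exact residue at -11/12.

At the order-2 pole -11/12 set g(λ) = (λ - (-11/12))^2*f(λ) = (25*λ/29 + 20/13)/(λ**2 - 3*λ/5 - 4).
Order-2 pole: residue = g'(a); g'(-11/12) = -83854800/1331051657, so the residue is -83854800/1331051657.

The residue is -83854800/1331051657.


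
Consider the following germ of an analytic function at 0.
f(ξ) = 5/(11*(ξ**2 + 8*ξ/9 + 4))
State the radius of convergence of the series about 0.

Denominator factor (ξ**2 + 8*ξ/9 + 4): discriminant -1232/81, complex-conjugate roots (-4/9) + ((2/9)*sqrt(77))*i and (-4/9) - ((2/9)*sqrt(77))*i; poles of order 1, moduli 2 and 2.
The radius of convergence is the smallest modulus among the singular points: 2.

The radius of convergence is 2.


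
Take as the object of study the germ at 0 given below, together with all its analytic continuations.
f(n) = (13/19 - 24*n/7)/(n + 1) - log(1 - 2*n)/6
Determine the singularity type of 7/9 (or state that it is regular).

Denominator factors: n + 1 = 16/9 at n = 7/9 — none vanishes.
Branch term log(1 - n/(1/2)): argument at 7/9 is -5/9, nonzero, so 7/9 is not its branch point (a point on a principal cut is still regular for the continued germ).
So the germ continues analytically to 7/9.

The point is a regular point.


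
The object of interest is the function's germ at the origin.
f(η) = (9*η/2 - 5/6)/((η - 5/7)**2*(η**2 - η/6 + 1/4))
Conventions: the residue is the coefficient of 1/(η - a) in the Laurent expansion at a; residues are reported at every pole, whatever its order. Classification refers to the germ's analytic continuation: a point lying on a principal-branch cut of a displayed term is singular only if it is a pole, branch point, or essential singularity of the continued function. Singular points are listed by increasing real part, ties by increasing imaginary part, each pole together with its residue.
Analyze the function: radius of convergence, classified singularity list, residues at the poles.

Radius of convergence at 0: 1/2.
At (1/12) - ((1/12)*sqrt(35))*i: a pole of order 1; residue (20629/142129) - ((430087/710645)*sqrt(35))*i.
At (1/12) + ((1/12)*sqrt(35))*i: a pole of order 1; residue (20629/142129) + ((430087/710645)*sqrt(35))*i.
At 5/7: a pole of order 2; residue -41258/142129.


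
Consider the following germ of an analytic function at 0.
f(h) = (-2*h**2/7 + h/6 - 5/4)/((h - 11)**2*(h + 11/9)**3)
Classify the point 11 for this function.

The point is a pole of order 2.

The denominator factor h - 11 vanishes at 11 and appears to the power 2; the numerator there equals -2855/84, nonzero, and no other factor vanishes.
Hence a pole whose order is the multiplicity, 2.


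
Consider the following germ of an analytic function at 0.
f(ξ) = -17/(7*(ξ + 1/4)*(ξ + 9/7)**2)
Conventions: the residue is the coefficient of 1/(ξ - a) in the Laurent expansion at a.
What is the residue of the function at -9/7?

At the order-2 pole -9/7 set g(ξ) = (ξ - (-9/7))^2*f(ξ) = -17/(7*(ξ + 1/4)).
Order-2 pole: residue = g'(a); g'(-9/7) = 1904/841, so the residue is 1904/841.

The residue is 1904/841.


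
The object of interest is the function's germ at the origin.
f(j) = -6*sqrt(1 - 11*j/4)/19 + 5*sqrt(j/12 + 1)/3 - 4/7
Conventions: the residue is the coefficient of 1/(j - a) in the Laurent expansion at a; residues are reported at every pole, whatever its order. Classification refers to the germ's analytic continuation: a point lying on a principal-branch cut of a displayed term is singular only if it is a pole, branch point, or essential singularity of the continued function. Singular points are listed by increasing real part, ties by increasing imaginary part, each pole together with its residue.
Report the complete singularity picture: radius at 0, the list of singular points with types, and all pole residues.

Radius of convergence at 0: 4/11.
At -12: an algebraic (square-root) branch point.
At 4/11: an algebraic (square-root) branch point.

Branch term (5/3)*sqrt(1 - j/(-12)): its argument vanishes at j = -12, a square-root branch point, modulus 12.
Branch term (-6/19)*sqrt(1 - j/(4/11)): its argument vanishes at j = 4/11, a square-root branch point, modulus 4/11.
The radius of convergence is the smallest modulus among the singular points: 4/11.
List the singular points by increasing real part (a conjugate pair: the negative imaginary part first).


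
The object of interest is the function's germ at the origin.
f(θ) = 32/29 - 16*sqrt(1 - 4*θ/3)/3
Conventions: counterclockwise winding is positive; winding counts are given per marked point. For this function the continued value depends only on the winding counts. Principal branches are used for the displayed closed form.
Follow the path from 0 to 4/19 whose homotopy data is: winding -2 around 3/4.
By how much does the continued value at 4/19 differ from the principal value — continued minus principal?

Continued minus principal equals 0.

The rational part is single-valued and drops out of the difference; each branch term changes only by its own monodromy.
(-16/3)*sqrt(1 - θ/(3/4)): winding -2 is even, the square root returns to the same sheet, contribution 0.
Summing the contributions at θ = 4/19 gives 0.


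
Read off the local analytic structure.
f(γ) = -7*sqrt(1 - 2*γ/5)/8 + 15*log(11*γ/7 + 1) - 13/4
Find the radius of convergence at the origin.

The radius of convergence is 7/11.

Branch term (-7/8)*sqrt(1 - γ/(5/2)): its argument vanishes at γ = 5/2, a square-root branch point, modulus 5/2.
Branch term (15)*log(1 - γ/(-7/11)): its argument vanishes at γ = -7/11, a logarithmic branch point, modulus 7/11.
The radius of convergence is the smallest modulus among the singular points: 7/11.


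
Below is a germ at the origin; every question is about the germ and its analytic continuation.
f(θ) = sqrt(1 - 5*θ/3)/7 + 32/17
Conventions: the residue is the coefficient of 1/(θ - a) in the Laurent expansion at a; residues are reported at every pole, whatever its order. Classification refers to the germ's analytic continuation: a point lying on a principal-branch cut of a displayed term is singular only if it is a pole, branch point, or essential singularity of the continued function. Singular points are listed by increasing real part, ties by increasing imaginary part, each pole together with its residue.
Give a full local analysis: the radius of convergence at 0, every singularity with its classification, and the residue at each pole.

Branch term (1/7)*sqrt(1 - θ/(3/5)): its argument vanishes at θ = 3/5, a square-root branch point, modulus 3/5.
The radius of convergence is the smallest modulus among the singular points: 3/5.

Radius of convergence at 0: 3/5.
At 3/5: an algebraic (square-root) branch point.


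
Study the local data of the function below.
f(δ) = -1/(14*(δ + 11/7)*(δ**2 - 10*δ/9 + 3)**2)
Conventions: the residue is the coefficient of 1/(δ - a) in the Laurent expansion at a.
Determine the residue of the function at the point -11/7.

At the order-1 pole -11/7 set g(δ) = (δ - (-11/7))*f(δ) = -1/(14*(δ**2 - 10*δ/9 + 3)**2).
Simple pole: residue = g(a) at a = -11/7, which is -27783/20250248.

The residue is -27783/20250248.


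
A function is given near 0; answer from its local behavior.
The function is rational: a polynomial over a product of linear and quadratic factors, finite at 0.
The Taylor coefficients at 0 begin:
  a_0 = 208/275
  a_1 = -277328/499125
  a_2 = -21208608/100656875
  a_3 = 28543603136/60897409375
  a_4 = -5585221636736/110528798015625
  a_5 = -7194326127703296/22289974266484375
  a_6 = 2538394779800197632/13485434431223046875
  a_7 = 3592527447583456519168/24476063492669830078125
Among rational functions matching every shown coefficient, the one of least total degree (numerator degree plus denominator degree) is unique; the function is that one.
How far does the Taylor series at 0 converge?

No rational of total degree below 4 reproduces all 8 coefficients; solving the [1/3] Pade equations on them gives f(v) = (v/3 + 13/5)/((v + 5/2)*(v**2 + 7*v/11 + 11/8)), whose expansion matches every shown term.
Denominator factor (v + 5/2): pole of order 1 at -5/2, modulus 5/2.
Denominator factor (v**2 + 7*v/11 + 11/8): discriminant -1233/242, complex-conjugate roots (-7/22) + ((3/44)*sqrt(274))*i and (-7/22) - ((3/44)*sqrt(274))*i; poles of order 1, moduli (1/4)*sqrt(22) and (1/4)*sqrt(22).
The radius of convergence is the smallest modulus among the singular points: (1/4)*sqrt(22).

The radius of convergence is (1/4)*sqrt(22).


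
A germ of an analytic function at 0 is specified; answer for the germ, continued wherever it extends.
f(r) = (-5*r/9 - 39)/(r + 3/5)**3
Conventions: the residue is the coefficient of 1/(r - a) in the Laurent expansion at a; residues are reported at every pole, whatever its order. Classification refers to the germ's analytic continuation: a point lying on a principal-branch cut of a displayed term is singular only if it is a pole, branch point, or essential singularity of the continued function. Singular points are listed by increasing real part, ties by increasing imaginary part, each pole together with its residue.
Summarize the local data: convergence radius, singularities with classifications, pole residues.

Denominator factor (r + 3/5)^3: pole of order 3 at -3/5, modulus 3/5.
The radius of convergence is the smallest modulus among the singular points: 3/5.
At the order-3 pole -3/5 set g(r) = (r - (-3/5))^3*f(r) = -5*r/9 - 39.
Order-3 pole: residue = g''(a)/2; g''(-3/5) = 0, so the residue is 0.

Radius of convergence at 0: 3/5.
At -3/5: a pole of order 3; residue 0.


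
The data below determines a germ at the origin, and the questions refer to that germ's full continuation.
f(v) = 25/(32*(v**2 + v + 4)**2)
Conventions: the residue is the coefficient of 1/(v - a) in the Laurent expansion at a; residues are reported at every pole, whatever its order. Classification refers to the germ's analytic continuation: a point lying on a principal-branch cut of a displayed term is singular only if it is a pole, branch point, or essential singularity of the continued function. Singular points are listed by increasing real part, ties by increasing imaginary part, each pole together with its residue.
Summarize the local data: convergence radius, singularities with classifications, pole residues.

Radius of convergence at 0: 2.
At (-1/2) - ((1/2)*sqrt(15))*i: a pole of order 2; residue ((1/144)*sqrt(15))*i.
At (-1/2) + ((1/2)*sqrt(15))*i: a pole of order 2; residue -((1/144)*sqrt(15))*i.

Denominator factor (v**2 + v + 4)^2: discriminant -15, complex-conjugate roots (-1/2) + ((1/2)*sqrt(15))*i and (-1/2) - ((1/2)*sqrt(15))*i; poles of order 2, moduli 2 and 2.
The radius of convergence is the smallest modulus among the singular points: 2.
The factor v**2 + v + 4 splits as (v - a)(v - a') with a = (-1/2) - ((1/2)*sqrt(15))*i, a' = (-1/2) + ((1/2)*sqrt(15))*i. At the order-2 pole a set g(v) = (v - a)^2*f(v) = [25/32] / (v - a')^2.
Order-2 pole: residue = g'(a); g'((-1/2) - ((1/2)*sqrt(15))*i) = ((1/144)*sqrt(15))*i, so the residue is ((1/144)*sqrt(15))*i.
The factor v**2 + v + 4 splits as (v - a)(v - a') with a = (-1/2) + ((1/2)*sqrt(15))*i, a' = (-1/2) - ((1/2)*sqrt(15))*i. At the order-2 pole a set g(v) = (v - a)^2*f(v) = [25/32] / (v - a')^2.
Order-2 pole: residue = g'(a); g'((-1/2) + ((1/2)*sqrt(15))*i) = -((1/144)*sqrt(15))*i, so the residue is -((1/144)*sqrt(15))*i.
List the singular points by increasing real part (a conjugate pair: the negative imaginary part first).


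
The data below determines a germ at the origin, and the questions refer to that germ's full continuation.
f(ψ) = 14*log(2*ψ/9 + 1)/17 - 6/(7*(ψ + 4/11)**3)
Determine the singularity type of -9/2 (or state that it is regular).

The point is a logarithmic branch point.

The term (14/17)*log(1 - ψ/(-9/2)) has argument 1 - -9/2/(-9/2) = 0 at -9/2: a logarithmic (infinitely-sheeted) branch point; the remaining terms are analytic or single-valued there.


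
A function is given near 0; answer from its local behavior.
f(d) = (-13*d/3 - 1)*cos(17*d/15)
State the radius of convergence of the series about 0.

The factor cos(17*d/15) is entire and contributes no finite singular point.
The polynomial part has no poles.
No finite singular points: the Taylor series at 0 converges everywhere.

The radius of convergence is infinite.


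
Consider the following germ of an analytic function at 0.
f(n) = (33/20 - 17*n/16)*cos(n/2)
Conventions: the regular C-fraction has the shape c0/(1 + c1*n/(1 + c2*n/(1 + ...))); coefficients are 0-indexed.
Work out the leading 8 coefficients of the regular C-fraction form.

The regular C-fraction coefficients are [33/20, 85/132, -9403/11220, 33/170, 4675/37612, 161245/310299, -1380822367/2128434000, 310299/64498000].

Taylor coefficients (expand at 0): a_0 = 33/20, a_1 = -17/16, a_2 = -33/160, a_3 = 17/128, a_4 = 11/2560, a_5 = -17/6144, a_6 = -11/307200, a_7 = 17/737280.
c0 = a_0 = 33/20. Peel one level at a time: if S = 1 + c*n/S' with S'(0) = 1, then c is the n-coefficient of S and S' = c*n/(S - 1).
S_1 = c0/f = 1 + (85/132)*n + (9403/17424)*n^2 + ...; c1 = 85/132.
S_2 = c1*n/(S_1 - 1) = 1 + (-9403/11220)*n + (9403/57800)*n^2 + ...; c2 = -9403/11220.
S_3 = c2*n/(S_2 - 1) = 1 + (33/170)*n + (-1815/75224)*n^2 + ...; c3 = 33/170.
S_4 = c3*n/(S_3 - 1) = 1 + (4675/37612)*n + (-68529125/1060996908)*n^2 + ...; c4 = 4675/37612.
S_5 = c4*n/(S_4 - 1) = 1 + (161245/310299)*n + (1380822367/4095946800)*n^2 + ...; c5 = 161245/310299.
S_6 = c5*n/(S_5 - 1) = 1 + (-1380822367/2128434000)*n + (12983872716901/4159992004000000)*n^2 + ...; c6 = -1380822367/2128434000.
S_7 = c6*n/(S_6 - 1) = 1 + (310299/64498000)*n + ...; c7 = 310299/64498000.


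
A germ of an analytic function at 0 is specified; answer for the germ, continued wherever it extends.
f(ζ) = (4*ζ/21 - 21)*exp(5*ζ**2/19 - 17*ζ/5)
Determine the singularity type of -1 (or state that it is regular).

The point is a regular point.

There is no denominator, hence no pole anywhere.
The factor exp(5*ζ**2/19 - 17*ζ/5) is entire.
So the germ continues analytically to -1.


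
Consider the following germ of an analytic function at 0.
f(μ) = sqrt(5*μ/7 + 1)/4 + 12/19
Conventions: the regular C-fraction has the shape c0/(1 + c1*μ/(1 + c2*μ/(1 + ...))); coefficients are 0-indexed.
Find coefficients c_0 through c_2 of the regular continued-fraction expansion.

The regular C-fraction coefficients are [67/76, -95/938, 75/268].

Taylor coefficients (expand at 0): a_0 = 67/76, a_1 = 5/56, a_2 = -25/1568.
c0 = a_0 = 67/76. Peel one level at a time: if S = 1 + c*μ/S' with S'(0) = 1, then c is the μ-coefficient of S and S' = c*μ/(S - 1).
S_1 = c0/f = 1 + (-95/938)*μ + (7125/251384)*μ^2 + ...; c1 = -95/938.
S_2 = c1*μ/(S_1 - 1) = 1 + (75/268)*μ + ...; c2 = 75/268.


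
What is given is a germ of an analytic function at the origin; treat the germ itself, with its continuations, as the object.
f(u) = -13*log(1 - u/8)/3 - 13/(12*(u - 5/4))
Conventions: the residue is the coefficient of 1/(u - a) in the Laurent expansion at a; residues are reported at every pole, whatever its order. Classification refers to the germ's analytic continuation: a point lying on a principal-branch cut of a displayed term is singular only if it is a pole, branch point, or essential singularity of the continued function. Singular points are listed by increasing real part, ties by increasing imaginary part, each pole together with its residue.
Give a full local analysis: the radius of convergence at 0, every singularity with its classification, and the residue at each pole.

Denominator factor (u - 5/4): pole of order 1 at 5/4, modulus 5/4.
Branch term (-13/3)*log(1 - u/(8)): its argument vanishes at u = 8, a logarithmic branch point, modulus 8.
The radius of convergence is the smallest modulus among the singular points: 5/4.
The branch term is analytic at 5/4 and contributes nothing to the residue; only the rational part matters.
At the order-1 pole 5/4 set g(u) = (u - (5/4))*(rational part) = -13/12.
Simple pole: residue = g(a) at a = 5/4, which is -13/12.
List the singular points by increasing real part (a conjugate pair: the negative imaginary part first).

Radius of convergence at 0: 5/4.
At 5/4: a pole of order 1; residue -13/12.
At 8: a logarithmic branch point.


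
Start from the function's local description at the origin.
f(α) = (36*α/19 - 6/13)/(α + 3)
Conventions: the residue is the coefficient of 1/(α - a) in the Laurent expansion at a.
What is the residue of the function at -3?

At the order-1 pole -3 set g(α) = (α - (-3))*f(α) = 36*α/19 - 6/13.
Simple pole: residue = g(a) at a = -3, which is -1518/247.

The residue is -1518/247.
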